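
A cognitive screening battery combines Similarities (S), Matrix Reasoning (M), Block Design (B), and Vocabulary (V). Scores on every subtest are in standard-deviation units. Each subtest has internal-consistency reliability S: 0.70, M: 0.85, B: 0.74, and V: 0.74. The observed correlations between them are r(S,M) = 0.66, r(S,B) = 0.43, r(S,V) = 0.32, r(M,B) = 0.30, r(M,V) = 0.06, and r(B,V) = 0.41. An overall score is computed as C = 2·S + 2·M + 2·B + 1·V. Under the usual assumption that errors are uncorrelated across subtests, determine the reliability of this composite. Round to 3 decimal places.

Var(C) = 2² + 2² + 2² + 1 + 2·[4·0.66 + 4·0.43 + 2·0.32 + 4·0.30 + 2·0.06 + 2·0.41] = 13 + 14.28 = 27.28.
Under uncorrelated errors the observed covariances equal the true-score covariances, so only the own-variance terms attenuate.
True-score variance = [2²·0.70 + 2²·0.85 + 2²·0.74 + 0.74] + 14.28 = 9.9 + 14.28 = 24.18.
Reliability = 24.18 / 27.28 = 0.886.

0.886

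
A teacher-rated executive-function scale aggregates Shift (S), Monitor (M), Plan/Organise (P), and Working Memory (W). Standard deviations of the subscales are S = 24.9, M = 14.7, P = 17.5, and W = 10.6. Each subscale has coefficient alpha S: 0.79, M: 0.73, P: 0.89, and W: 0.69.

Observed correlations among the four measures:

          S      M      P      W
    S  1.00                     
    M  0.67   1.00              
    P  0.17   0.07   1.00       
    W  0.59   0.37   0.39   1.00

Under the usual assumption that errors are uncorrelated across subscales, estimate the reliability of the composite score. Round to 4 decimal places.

Var(S+M+P+W) = 24.9² + 14.7² + 17.5² + 10.6² + 2·[24.9·14.7·0.67 + 24.9·17.5·0.17 + 24.9·10.6·0.59 + 14.7·17.5·0.07 + 14.7·10.6·0.37 + 17.5·10.6·0.39] = 1254.71 + 1246.1 = 2500.81.
Under uncorrelated errors the observed covariances equal the true-score covariances, so only the own-variance terms attenuate.
True-score variance = [24.9²·0.79 + 14.7²·0.73 + 17.5²·0.89 + 10.6²·0.69] + 1246.1 = 997.644 + 1246.1 = 2243.74.
Reliability = 2243.74 / 2500.81 = 0.8972.

0.8972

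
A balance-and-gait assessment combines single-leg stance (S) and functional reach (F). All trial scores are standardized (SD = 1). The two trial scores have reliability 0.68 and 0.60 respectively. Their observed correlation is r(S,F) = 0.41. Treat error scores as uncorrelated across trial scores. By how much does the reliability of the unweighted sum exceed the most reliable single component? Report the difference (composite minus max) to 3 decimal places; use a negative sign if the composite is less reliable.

0.065

Var(sum) = 2 + 0.82 = 2.82; true-score variance = 1.28 + 0.82 = 2.1; composite reliability = 0.7447.
Max component reliability = 0.6800.
Difference = 0.7447 − 0.6800 = 0.065.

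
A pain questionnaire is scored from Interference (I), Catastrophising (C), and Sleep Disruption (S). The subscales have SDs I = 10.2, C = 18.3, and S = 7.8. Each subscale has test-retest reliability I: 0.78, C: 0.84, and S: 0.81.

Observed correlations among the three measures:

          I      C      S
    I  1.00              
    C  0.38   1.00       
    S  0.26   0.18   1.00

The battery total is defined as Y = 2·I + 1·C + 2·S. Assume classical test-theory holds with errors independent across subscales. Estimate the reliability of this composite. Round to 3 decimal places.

0.876

Var(Y) = 2²·10.2² + 18.3² + 2²·7.8² + 2·[2·10.2·18.3·0.38 + 4·10.2·7.8·0.26 + 2·18.3·7.8·0.18] = 994.41 + 551.981 = 1546.39.
With uncorrelated errors the cross-covariances are all true-score covariance, so they carry over unchanged; only the diagonal terms shrink to ρᵢσᵢ².
True-score variance = [2²·10.2²·0.78 + 18.3²·0.84 + 2²·7.8²·0.81] + 551.981 = 803.034 + 551.981 = 1355.01.
Reliability = 1355.01 / 1546.39 = 0.876.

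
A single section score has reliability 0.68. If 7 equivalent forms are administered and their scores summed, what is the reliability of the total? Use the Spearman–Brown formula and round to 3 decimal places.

0.937

ρ_k = kρ / (1 + (k−1)ρ) = 7·0.68 / (1 + 6·0.68) = 4.760 / 5.080 = 0.937.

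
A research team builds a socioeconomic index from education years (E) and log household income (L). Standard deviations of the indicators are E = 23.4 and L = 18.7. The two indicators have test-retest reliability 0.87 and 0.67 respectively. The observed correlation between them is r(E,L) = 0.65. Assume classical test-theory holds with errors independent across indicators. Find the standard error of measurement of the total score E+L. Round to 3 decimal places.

13.659

Var(total) = 897.25 + 568.854 = 1466.1.
True-score variance = 710.669 + 568.854 = 1279.52, so reliability = 0.8727.
Error variance = 1466.1 − 1279.52 = 186.581; SEM = √186.581 = 13.659.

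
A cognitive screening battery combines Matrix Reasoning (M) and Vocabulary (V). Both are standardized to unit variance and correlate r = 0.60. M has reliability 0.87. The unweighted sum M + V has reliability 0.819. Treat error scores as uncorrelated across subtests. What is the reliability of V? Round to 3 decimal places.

Var(M+V) = 2 + 2·0.60 = 3.200.
True-score variance = ρ_M + ρ_V + 2·0.60, so 0.819 = (0.87 + ρ_V + 1.20) / 3.200.
ρ_V = 0.819·3.200 − 0.87 − 1.20 = 0.551.

0.551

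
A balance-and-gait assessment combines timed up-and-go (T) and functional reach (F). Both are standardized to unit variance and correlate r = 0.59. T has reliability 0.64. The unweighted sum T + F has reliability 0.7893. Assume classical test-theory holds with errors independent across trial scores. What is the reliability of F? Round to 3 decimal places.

Var(T+F) = 2 + 2·0.59 = 3.180.
True-score variance = ρ_T + ρ_F + 2·0.59, so 0.7893 = (0.64 + ρ_F + 1.18) / 3.180.
ρ_F = 0.7893·3.180 − 0.64 − 1.18 = 0.690.

0.690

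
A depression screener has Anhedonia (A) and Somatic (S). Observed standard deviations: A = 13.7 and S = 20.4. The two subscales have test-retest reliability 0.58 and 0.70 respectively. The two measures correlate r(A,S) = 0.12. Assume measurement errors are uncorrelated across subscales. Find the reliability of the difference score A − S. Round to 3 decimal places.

Var(A−S) = 13.7² + 20.4² − 2·13.7·20.4·0.12 = 603.85 − 67.0752 = 536.775.
Under uncorrelated errors the observed covariances equal the true-score covariances, so only the own-variance terms attenuate.
True-score variance = [13.7²·0.58 + 20.4²·0.70] − 67.0752 = 400.172 − 67.0752 = 333.097.
Reliability = 333.097 / 536.775 = 0.621.

0.621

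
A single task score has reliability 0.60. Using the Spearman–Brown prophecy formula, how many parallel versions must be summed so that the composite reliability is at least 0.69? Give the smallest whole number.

k ≥ ρ*(1−ρ₁)/(ρ₁(1−ρ*)) = 0.69·0.40 / (0.60·0.31) = 1.484.
Smallest integer k = 2.

2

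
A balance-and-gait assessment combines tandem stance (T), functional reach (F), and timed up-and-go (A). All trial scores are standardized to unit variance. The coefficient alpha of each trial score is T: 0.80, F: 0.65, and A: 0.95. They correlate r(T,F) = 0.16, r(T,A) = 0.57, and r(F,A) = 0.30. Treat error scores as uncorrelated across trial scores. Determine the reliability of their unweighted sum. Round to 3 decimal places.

0.881

Var(T+F+A) = 3 + 2·[0.16 + 0.57 + 0.30] = 3 + 2.06 = 5.06.
With uncorrelated errors the cross-covariances are all true-score covariance, so they carry over unchanged; only the diagonal terms shrink to ρᵢσᵢ².
True-score variance = [0.80 + 0.65 + 0.95] + 2.06 = 2.4 + 2.06 = 4.46.
Reliability = 4.46 / 5.06 = 0.881.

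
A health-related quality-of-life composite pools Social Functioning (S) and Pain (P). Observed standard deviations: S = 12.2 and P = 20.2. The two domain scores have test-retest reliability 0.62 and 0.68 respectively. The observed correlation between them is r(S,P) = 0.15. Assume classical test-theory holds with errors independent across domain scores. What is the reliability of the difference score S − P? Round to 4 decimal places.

Var(S−P) = 12.2² + 20.2² − 2·12.2·20.2·0.15 = 556.88 − 73.932 = 482.948.
With uncorrelated errors the cross-covariances are all true-score covariance, so they carry over unchanged; only the diagonal terms shrink to ρᵢσᵢ².
True-score variance = [12.2²·0.62 + 20.2²·0.68] − 73.932 = 369.748 − 73.932 = 295.816.
Reliability = 295.816 / 482.948 = 0.6125.

0.6125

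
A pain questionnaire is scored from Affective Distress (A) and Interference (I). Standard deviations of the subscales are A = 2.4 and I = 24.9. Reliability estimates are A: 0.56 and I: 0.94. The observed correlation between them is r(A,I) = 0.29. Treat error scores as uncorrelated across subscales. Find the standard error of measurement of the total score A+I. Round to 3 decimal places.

6.304

Var(total) = 625.77 + 34.6608 = 660.431.
True-score variance = 586.035 + 34.6608 = 620.696, so reliability = 0.9398.
Error variance = 660.431 − 620.696 = 39.735; SEM = √39.735 = 6.304.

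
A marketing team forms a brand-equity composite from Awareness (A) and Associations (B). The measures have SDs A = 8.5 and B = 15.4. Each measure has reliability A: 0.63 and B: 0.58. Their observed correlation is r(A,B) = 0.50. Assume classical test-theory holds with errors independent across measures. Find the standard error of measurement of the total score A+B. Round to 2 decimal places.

Var(total) = 309.41 + 130.9 = 440.31.
True-score variance = 183.07 + 130.9 = 313.97, so reliability = 0.7131.
Error variance = 440.31 − 313.97 = 126.34; SEM = √126.34 = 11.24.

11.24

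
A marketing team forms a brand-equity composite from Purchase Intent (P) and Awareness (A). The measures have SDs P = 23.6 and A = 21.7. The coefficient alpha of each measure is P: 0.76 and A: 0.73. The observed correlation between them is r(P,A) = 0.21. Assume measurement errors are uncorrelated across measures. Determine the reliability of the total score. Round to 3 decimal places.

Var(P+A) = 23.6² + 21.7² + 2·[23.6·21.7·0.21] = 1027.85 + 215.09 = 1242.94.
Because errors are independent across components, Cov(Tᵢ,Tⱼ) = Cov(Xᵢ,Xⱼ); the off-diagonal part of the true-score variance is the same as above.
True-score variance = [23.6²·0.76 + 21.7²·0.73] + 215.09 = 767.039 + 215.09 = 982.13.
Reliability = 982.13 / 1242.94 = 0.790.

0.790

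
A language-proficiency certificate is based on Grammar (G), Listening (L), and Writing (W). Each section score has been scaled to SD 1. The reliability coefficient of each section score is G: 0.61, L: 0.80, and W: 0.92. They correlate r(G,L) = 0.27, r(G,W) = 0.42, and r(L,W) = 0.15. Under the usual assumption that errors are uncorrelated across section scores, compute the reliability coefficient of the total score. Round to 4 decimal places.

0.8568

Var(G+L+W) = 3 + 2·[0.27 + 0.42 + 0.15] = 3 + 1.68 = 4.68.
With uncorrelated errors the cross-covariances are all true-score covariance, so they carry over unchanged; only the diagonal terms shrink to ρᵢσᵢ².
True-score variance = [0.61 + 0.80 + 0.92] + 1.68 = 2.33 + 1.68 = 4.01.
Reliability = 4.01 / 4.68 = 0.8568.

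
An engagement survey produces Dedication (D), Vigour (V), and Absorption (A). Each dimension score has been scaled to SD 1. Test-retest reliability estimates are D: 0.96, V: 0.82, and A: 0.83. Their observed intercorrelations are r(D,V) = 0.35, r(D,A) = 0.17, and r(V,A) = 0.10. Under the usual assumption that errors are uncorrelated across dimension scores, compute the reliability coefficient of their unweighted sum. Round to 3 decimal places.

Var(D+V+A) = 3 + 2·[0.35 + 0.17 + 0.10] = 3 + 1.24 = 4.24.
Because errors are independent across components, Cov(Tᵢ,Tⱼ) = Cov(Xᵢ,Xⱼ); the off-diagonal part of the true-score variance is the same as above.
True-score variance = [0.96 + 0.82 + 0.83] + 1.24 = 2.61 + 1.24 = 3.85.
Reliability = 3.85 / 4.24 = 0.908.

0.908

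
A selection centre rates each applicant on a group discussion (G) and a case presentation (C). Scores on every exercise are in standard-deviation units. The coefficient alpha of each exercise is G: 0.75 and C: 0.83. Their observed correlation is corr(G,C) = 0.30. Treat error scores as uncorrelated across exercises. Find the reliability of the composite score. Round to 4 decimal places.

Var(G+C) = 2 + 2·[0.30] = 2 + 0.6 = 2.6.
Under uncorrelated errors the observed covariances equal the true-score covariances, so only the own-variance terms attenuate.
True-score variance = [0.75 + 0.83] + 0.6 = 1.58 + 0.6 = 2.18.
Reliability = 2.18 / 2.6 = 0.8385.

0.8385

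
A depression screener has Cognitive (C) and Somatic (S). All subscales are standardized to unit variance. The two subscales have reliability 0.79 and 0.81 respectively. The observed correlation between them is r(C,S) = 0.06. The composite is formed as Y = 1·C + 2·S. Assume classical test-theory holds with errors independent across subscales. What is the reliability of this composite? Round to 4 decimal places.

0.8149

Var(Y) = 1 + 2² + 2·[2·0.06] = 5 + 0.24 = 5.24.
With uncorrelated errors the cross-covariances are all true-score covariance, so they carry over unchanged; only the diagonal terms shrink to ρᵢσᵢ².
True-score variance = [0.79 + 2²·0.81] + 0.24 = 4.03 + 0.24 = 4.27.
Reliability = 4.27 / 5.24 = 0.8149.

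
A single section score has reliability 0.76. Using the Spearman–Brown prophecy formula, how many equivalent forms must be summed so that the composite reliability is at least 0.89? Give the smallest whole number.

k ≥ ρ*(1−ρ₁)/(ρ₁(1−ρ*)) = 0.89·0.24 / (0.76·0.11) = 2.555.
Smallest integer k = 3.

3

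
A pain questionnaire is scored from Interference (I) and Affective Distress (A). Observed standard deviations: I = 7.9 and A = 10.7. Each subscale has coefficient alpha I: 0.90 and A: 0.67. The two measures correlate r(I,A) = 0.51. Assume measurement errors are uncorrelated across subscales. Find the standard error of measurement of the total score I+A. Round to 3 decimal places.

6.635

Var(total) = 176.9 + 86.2206 = 263.121.
True-score variance = 132.877 + 86.2206 = 219.098, so reliability = 0.8327.
Error variance = 263.121 − 219.098 = 44.0227; SEM = √44.0227 = 6.635.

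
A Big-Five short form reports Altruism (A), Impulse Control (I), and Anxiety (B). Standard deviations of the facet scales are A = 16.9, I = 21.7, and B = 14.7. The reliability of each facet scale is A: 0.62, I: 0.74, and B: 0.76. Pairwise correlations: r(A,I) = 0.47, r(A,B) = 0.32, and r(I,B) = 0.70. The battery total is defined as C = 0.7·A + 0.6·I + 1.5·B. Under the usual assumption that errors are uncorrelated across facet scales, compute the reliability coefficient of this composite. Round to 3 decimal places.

0.858

Var(C) = 0.7²·16.9² + 0.6²·21.7² + 1.5²·14.7² + 2·[0.42·16.9·21.7·0.47 + 1.05·16.9·14.7·0.32 + 0.9·21.7·14.7·0.70] = 795.672 + 713.657 = 1509.33.
Under uncorrelated errors the observed covariances equal the true-score covariances, so only the own-variance terms attenuate.
True-score variance = [0.7²·16.9²·0.62 + 0.6²·21.7²·0.74 + 1.5²·14.7²·0.76] + 713.657 = 581.727 + 713.657 = 1295.38.
Reliability = 1295.38 / 1509.33 = 0.858.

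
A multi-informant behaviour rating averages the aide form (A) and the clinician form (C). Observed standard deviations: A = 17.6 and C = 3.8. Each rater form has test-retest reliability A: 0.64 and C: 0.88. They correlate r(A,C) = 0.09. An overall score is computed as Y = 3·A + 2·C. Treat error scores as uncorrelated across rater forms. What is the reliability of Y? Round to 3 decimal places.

Var(Y) = 3²·17.6² + 2²·3.8² + 2·[6·17.6·3.8·0.09] = 2845.6 + 72.2304 = 2917.83.
Under uncorrelated errors the observed covariances equal the true-score covariances, so only the own-variance terms attenuate.
True-score variance = [3²·17.6²·0.64 + 2²·3.8²·0.88] + 72.2304 = 1835.05 + 72.2304 = 1907.28.
Reliability = 1907.28 / 2917.83 = 0.654.

0.654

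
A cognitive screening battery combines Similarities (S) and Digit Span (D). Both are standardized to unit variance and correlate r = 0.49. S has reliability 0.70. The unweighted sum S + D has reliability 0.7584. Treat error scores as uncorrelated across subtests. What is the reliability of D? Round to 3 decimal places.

0.580

Var(S+D) = 2 + 2·0.49 = 2.980.
True-score variance = ρ_S + ρ_D + 2·0.49, so 0.7584 = (0.70 + ρ_D + 0.98) / 2.980.
ρ_D = 0.7584·2.980 − 0.70 − 0.98 = 0.580.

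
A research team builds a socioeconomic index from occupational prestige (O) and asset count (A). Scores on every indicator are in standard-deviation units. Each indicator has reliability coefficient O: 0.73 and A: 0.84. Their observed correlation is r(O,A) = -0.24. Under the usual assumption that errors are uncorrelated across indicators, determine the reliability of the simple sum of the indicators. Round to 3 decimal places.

Var(O+A) = 2 + 2·[(-0.24)] = 2 − 0.48 = 1.52.
Because errors are independent across components, Cov(Tᵢ,Tⱼ) = Cov(Xᵢ,Xⱼ); the off-diagonal part of the true-score variance is the same as above.
True-score variance = [0.73 + 0.84] − 0.48 = 1.57 − 0.48 = 1.09.
Reliability = 1.09 / 1.52 = 0.717.

0.717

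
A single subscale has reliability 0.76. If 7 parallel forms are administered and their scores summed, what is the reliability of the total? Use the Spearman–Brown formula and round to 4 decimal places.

ρ_k = kρ / (1 + (k−1)ρ) = 7·0.76 / (1 + 6·0.76) = 5.320 / 5.560 = 0.9568.

0.9568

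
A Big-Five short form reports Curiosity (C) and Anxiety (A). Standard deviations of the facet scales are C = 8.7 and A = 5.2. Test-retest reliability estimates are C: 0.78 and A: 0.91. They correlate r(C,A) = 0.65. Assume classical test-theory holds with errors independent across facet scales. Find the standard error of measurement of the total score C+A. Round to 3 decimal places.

Var(total) = 102.73 + 58.812 = 161.542.
True-score variance = 83.6446 + 58.812 = 142.457, so reliability = 0.8819.
Error variance = 161.542 − 142.457 = 19.0854; SEM = √19.0854 = 4.369.

4.369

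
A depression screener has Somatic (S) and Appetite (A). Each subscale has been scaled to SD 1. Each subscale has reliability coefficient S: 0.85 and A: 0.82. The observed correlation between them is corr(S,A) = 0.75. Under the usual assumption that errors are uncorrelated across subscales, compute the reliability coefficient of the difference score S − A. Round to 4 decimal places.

Var(S−A) = 1 + 1 − 2·0.75 = 2 − 1.5 = 0.5.
With uncorrelated errors the cross-covariances are all true-score covariance, so they carry over unchanged; only the diagonal terms shrink to ρᵢσᵢ².
True-score variance = [0.85 + 0.82] − 1.5 = 1.67 − 1.5 = 0.17.
Reliability = 0.17 / 0.5 = 0.3400.

0.3400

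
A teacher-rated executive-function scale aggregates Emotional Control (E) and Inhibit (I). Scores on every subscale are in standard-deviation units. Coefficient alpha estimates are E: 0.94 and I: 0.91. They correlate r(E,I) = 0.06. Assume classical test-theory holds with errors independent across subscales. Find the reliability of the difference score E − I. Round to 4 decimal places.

0.9202

Var(E−I) = 1 + 1 − 2·0.06 = 2 − 0.12 = 1.88.
With uncorrelated errors the cross-covariances are all true-score covariance, so they carry over unchanged; only the diagonal terms shrink to ρᵢσᵢ².
True-score variance = [0.94 + 0.91] − 0.12 = 1.85 − 0.12 = 1.73.
Reliability = 1.73 / 1.88 = 0.9202.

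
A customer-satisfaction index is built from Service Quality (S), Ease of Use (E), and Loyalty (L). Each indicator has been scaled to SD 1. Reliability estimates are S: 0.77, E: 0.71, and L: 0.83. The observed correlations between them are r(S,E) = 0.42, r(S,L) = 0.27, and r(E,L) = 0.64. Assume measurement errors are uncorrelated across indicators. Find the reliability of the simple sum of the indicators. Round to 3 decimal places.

0.878

Var(S+E+L) = 3 + 2·[0.42 + 0.27 + 0.64] = 3 + 2.66 = 5.66.
With uncorrelated errors the cross-covariances are all true-score covariance, so they carry over unchanged; only the diagonal terms shrink to ρᵢσᵢ².
True-score variance = [0.77 + 0.71 + 0.83] + 2.66 = 2.31 + 2.66 = 4.97.
Reliability = 4.97 / 5.66 = 0.878.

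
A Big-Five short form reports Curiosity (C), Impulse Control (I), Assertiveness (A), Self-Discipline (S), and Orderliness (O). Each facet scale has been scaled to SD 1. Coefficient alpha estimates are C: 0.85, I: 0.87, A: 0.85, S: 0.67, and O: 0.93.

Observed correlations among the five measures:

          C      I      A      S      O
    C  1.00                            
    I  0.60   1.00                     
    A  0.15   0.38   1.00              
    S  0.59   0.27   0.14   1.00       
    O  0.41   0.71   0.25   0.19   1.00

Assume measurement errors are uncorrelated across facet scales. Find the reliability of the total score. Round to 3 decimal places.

0.933

Var(C+I+A+S+O) = 5 + 2·[0.60 + 0.15 + 0.59 + 0.41 + 0.38 + 0.27 + 0.71 + 0.14 + 0.25 + 0.19] = 5 + 7.38 = 12.38.
Because errors are independent across components, Cov(Tᵢ,Tⱼ) = Cov(Xᵢ,Xⱼ); the off-diagonal part of the true-score variance is the same as above.
True-score variance = [0.85 + 0.87 + 0.85 + 0.67 + 0.93] + 7.38 = 4.17 + 7.38 = 11.55.
Reliability = 11.55 / 12.38 = 0.933.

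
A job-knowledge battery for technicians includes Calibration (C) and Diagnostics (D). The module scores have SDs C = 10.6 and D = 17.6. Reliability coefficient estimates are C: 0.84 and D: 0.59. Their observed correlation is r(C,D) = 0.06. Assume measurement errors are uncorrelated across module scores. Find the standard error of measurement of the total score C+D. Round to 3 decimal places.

12.041

Var(total) = 422.12 + 22.3872 = 444.507.
True-score variance = 277.141 + 22.3872 = 299.528, so reliability = 0.6738.
Error variance = 444.507 − 299.528 = 144.979; SEM = √144.979 = 12.041.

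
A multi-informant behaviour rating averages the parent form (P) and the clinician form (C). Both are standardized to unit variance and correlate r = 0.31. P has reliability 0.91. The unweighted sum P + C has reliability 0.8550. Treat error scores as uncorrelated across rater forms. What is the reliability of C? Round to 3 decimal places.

Var(P+C) = 2 + 2·0.31 = 2.620.
True-score variance = ρ_P + ρ_C + 2·0.31, so 0.8550 = (0.91 + ρ_C + 0.62) / 2.620.
ρ_C = 0.8550·2.620 − 0.91 − 0.62 = 0.710.

0.710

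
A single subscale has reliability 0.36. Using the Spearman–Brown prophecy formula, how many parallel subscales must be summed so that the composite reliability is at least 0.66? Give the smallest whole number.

k ≥ ρ*(1−ρ₁)/(ρ₁(1−ρ*)) = 0.66·0.64 / (0.36·0.34) = 3.451.
Smallest integer k = 4.

4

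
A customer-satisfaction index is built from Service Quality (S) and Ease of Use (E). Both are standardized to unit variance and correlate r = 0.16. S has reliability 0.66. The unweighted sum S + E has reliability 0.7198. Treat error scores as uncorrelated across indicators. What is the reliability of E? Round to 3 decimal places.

0.690

Var(S+E) = 2 + 2·0.16 = 2.320.
True-score variance = ρ_S + ρ_E + 2·0.16, so 0.7198 = (0.66 + ρ_E + 0.32) / 2.320.
ρ_E = 0.7198·2.320 − 0.66 − 0.32 = 0.690.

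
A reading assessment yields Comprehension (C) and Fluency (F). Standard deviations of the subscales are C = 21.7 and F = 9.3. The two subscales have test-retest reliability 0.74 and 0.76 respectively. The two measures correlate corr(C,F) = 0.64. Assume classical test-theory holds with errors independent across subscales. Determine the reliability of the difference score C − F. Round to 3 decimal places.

Var(C−F) = 21.7² + 9.3² − 2·21.7·9.3·0.64 = 557.38 − 258.317 = 299.063.
Under uncorrelated errors the observed covariances equal the true-score covariances, so only the own-variance terms attenuate.
True-score variance = [21.7²·0.74 + 9.3²·0.76] − 258.317 = 414.191 − 258.317 = 155.874.
Reliability = 155.874 / 299.063 = 0.521.

0.521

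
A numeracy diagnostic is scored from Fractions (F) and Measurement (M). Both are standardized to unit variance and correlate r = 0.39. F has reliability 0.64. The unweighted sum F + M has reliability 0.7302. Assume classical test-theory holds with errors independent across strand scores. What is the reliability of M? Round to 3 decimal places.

0.610

Var(F+M) = 2 + 2·0.39 = 2.780.
True-score variance = ρ_F + ρ_M + 2·0.39, so 0.7302 = (0.64 + ρ_M + 0.78) / 2.780.
ρ_M = 0.7302·2.780 − 0.64 − 0.78 = 0.610.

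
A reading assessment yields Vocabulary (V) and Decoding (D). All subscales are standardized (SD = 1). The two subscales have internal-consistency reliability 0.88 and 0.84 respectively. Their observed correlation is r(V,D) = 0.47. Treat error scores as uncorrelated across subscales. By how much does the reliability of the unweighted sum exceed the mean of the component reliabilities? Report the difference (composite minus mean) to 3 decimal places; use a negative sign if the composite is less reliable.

0.045

Var(sum) = 2 + 0.94 = 2.94; true-score variance = 1.72 + 0.94 = 2.66; composite reliability = 0.9048.
Mean component reliability = 0.8600.
Difference = 0.9048 − 0.8600 = 0.045.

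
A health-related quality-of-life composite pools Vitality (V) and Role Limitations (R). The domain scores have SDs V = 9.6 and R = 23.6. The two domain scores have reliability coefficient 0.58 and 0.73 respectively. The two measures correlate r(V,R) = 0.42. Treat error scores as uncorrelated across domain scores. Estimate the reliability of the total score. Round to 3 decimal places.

0.775

Var(V+R) = 9.6² + 23.6² + 2·[9.6·23.6·0.42] = 649.12 + 190.31 = 839.43.
With uncorrelated errors the cross-covariances are all true-score covariance, so they carry over unchanged; only the diagonal terms shrink to ρᵢσᵢ².
True-score variance = [9.6²·0.58 + 23.6²·0.73] + 190.31 = 460.034 + 190.31 = 650.344.
Reliability = 650.344 / 839.43 = 0.775.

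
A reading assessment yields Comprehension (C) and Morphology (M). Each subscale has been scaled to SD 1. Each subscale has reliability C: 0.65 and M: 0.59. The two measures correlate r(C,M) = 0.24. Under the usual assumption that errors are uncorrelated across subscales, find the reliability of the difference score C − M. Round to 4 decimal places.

Var(C−M) = 1 + 1 − 2·0.24 = 2 − 0.48 = 1.52.
Under uncorrelated errors the observed covariances equal the true-score covariances, so only the own-variance terms attenuate.
True-score variance = [0.65 + 0.59] − 0.48 = 1.24 − 0.48 = 0.76.
Reliability = 0.76 / 1.52 = 0.5000.

0.5000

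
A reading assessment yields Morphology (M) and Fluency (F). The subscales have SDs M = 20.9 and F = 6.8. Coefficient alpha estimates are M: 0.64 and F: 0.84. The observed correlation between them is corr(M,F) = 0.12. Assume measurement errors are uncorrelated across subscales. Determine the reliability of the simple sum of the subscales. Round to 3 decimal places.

0.682

Var(M+F) = 20.9² + 6.8² + 2·[20.9·6.8·0.12] = 483.05 + 34.1088 = 517.159.
Because errors are independent across components, Cov(Tᵢ,Tⱼ) = Cov(Xᵢ,Xⱼ); the off-diagonal part of the true-score variance is the same as above.
True-score variance = [20.9²·0.64 + 6.8²·0.84] + 34.1088 = 318.4 + 34.1088 = 352.509.
Reliability = 352.509 / 517.159 = 0.682.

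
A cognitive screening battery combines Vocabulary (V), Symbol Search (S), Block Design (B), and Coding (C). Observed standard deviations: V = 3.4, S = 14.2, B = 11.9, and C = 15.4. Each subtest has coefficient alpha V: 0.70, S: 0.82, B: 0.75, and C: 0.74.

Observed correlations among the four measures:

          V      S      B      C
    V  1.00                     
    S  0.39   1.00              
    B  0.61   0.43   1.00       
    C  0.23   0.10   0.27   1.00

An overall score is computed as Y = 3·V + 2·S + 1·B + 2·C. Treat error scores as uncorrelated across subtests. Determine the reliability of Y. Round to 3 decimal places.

0.856

Var(Y) = 3²·3.4² + 2²·14.2² + 11.9² + 2²·15.4² + 2·[6·3.4·14.2·0.39 + 3·3.4·11.9·0.61 + 6·3.4·15.4·0.23 + 2·14.2·11.9·0.43 + 4·14.2·15.4·0.10 + 2·11.9·15.4·0.27] = 2000.85 + 1182.06 = 3182.91.
Because errors are independent across components, Cov(Tᵢ,Tⱼ) = Cov(Xᵢ,Xⱼ); the off-diagonal part of the true-score variance is the same as above.
True-score variance = [3²·3.4²·0.70 + 2²·14.2²·0.82 + 11.9²·0.75 + 2²·15.4²·0.74] + 1182.06 = 1542.41 + 1182.06 = 2724.47.
Reliability = 2724.47 / 3182.91 = 0.856.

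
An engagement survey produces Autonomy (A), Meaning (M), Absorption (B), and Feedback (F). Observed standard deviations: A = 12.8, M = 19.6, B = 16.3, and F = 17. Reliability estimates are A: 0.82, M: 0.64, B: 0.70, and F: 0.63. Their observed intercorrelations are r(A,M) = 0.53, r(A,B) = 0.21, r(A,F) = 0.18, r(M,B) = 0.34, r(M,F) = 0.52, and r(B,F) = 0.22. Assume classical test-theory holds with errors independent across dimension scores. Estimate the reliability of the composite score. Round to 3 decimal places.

0.840

Var(A+M+B+F) = 12.8² + 19.6² + 16.3² + 17² + 2·[12.8·19.6·0.53 + 12.8·16.3·0.21 + 12.8·17·0.18 + 19.6·16.3·0.34 + 19.6·17·0.52 + 16.3·17·0.22] = 1102.69 + 1117.6 = 2220.29.
With uncorrelated errors the cross-covariances are all true-score covariance, so they carry over unchanged; only the diagonal terms shrink to ρᵢσᵢ².
True-score variance = [12.8²·0.82 + 19.6²·0.64 + 16.3²·0.70 + 17²·0.63] + 1117.6 = 748.264 + 1117.6 = 1865.86.
Reliability = 1865.86 / 2220.29 = 0.840.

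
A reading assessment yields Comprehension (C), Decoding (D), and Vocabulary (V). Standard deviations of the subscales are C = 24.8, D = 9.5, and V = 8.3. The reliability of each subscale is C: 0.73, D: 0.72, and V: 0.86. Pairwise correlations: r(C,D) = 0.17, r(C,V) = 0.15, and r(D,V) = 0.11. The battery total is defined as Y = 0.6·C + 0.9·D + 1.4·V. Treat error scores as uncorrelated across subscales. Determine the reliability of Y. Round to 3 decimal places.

Var(Y) = 0.6²·24.8² + 0.9²·9.5² + 1.4²·8.3² + 2·[0.54·24.8·9.5·0.17 + 0.84·24.8·8.3·0.15 + 1.26·9.5·8.3·0.11] = 429.541 + 116.985 = 546.526.
With uncorrelated errors the cross-covariances are all true-score covariance, so they carry over unchanged; only the diagonal terms shrink to ρᵢσᵢ².
True-score variance = [0.6²·24.8²·0.73 + 0.9²·9.5²·0.72 + 1.4²·8.3²·0.86] + 116.985 = 330.387 + 116.985 = 447.372.
Reliability = 447.372 / 546.526 = 0.819.

0.819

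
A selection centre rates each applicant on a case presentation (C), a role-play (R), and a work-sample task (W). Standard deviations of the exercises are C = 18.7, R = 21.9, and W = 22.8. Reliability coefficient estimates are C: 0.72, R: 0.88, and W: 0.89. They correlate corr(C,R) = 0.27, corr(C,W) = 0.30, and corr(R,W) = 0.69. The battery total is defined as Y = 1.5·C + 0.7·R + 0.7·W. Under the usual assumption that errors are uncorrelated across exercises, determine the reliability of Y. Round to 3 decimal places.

0.869

Var(Y) = 1.5²·18.7² + 0.7²·21.9² + 0.7²·22.8² + 2·[1.05·18.7·21.9·0.27 + 1.05·18.7·22.8·0.30 + 0.49·21.9·22.8·0.69] = 1276.53 + 838.45 = 2114.98.
Under uncorrelated errors the observed covariances equal the true-score covariances, so only the own-variance terms attenuate.
True-score variance = [1.5²·18.7²·0.72 + 0.7²·21.9²·0.88 + 0.7²·22.8²·0.89] + 838.45 = 1000.01 + 838.45 = 1838.46.
Reliability = 1838.46 / 2114.98 = 0.869.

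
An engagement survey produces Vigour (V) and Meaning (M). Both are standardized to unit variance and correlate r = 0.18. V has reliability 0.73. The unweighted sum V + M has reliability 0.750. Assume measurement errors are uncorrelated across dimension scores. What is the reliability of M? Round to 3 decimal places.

0.680

Var(V+M) = 2 + 2·0.18 = 2.360.
True-score variance = ρ_V + ρ_M + 2·0.18, so 0.750 = (0.73 + ρ_M + 0.36) / 2.360.
ρ_M = 0.750·2.360 − 0.73 − 0.36 = 0.680.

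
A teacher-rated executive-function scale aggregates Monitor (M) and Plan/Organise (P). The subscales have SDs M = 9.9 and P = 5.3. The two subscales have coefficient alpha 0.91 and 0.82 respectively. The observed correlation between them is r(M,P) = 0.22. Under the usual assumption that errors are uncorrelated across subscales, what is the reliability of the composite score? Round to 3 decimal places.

0.907

Var(M+P) = 9.9² + 5.3² + 2·[9.9·5.3·0.22] = 126.1 + 23.0868 = 149.187.
Under uncorrelated errors the observed covariances equal the true-score covariances, so only the own-variance terms attenuate.
True-score variance = [9.9²·0.91 + 5.3²·0.82] + 23.0868 = 112.223 + 23.0868 = 135.31.
Reliability = 135.31 / 149.187 = 0.907.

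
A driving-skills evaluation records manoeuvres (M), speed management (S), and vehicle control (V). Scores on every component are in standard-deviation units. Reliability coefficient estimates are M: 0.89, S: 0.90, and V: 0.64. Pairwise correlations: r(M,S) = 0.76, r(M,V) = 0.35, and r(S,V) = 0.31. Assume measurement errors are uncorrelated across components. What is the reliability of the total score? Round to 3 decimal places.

0.902

Var(M+S+V) = 3 + 2·[0.76 + 0.35 + 0.31] = 3 + 2.84 = 5.84.
With uncorrelated errors the cross-covariances are all true-score covariance, so they carry over unchanged; only the diagonal terms shrink to ρᵢσᵢ².
True-score variance = [0.89 + 0.90 + 0.64] + 2.84 = 2.43 + 2.84 = 5.27.
Reliability = 5.27 / 5.84 = 0.902.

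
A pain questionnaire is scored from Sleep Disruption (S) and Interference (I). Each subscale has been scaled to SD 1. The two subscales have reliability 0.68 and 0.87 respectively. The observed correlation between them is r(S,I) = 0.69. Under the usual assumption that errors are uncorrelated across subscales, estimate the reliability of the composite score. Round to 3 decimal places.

Var(S+I) = 2 + 2·[0.69] = 2 + 1.38 = 3.38.
With uncorrelated errors the cross-covariances are all true-score covariance, so they carry over unchanged; only the diagonal terms shrink to ρᵢσᵢ².
True-score variance = [0.68 + 0.87] + 1.38 = 1.55 + 1.38 = 2.93.
Reliability = 2.93 / 3.38 = 0.867.

0.867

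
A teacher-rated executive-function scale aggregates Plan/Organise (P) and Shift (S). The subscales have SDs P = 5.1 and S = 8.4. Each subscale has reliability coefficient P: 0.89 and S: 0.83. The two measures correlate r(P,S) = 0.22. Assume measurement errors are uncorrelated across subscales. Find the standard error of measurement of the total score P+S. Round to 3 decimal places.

3.854

Var(total) = 96.57 + 18.8496 = 115.42.
True-score variance = 81.7137 + 18.8496 = 100.563, so reliability = 0.8713.
Error variance = 115.42 − 100.563 = 14.8563; SEM = √14.8563 = 3.854.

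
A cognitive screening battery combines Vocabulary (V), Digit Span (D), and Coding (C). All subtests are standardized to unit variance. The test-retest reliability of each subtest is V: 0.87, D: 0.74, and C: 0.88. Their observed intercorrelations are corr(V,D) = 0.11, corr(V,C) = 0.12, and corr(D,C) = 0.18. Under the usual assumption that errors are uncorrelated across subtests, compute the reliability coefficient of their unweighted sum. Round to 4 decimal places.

0.8665

Var(V+D+C) = 3 + 2·[0.11 + 0.12 + 0.18] = 3 + 0.82 = 3.82.
Under uncorrelated errors the observed covariances equal the true-score covariances, so only the own-variance terms attenuate.
True-score variance = [0.87 + 0.74 + 0.88] + 0.82 = 2.49 + 0.82 = 3.31.
Reliability = 3.31 / 3.82 = 0.8665.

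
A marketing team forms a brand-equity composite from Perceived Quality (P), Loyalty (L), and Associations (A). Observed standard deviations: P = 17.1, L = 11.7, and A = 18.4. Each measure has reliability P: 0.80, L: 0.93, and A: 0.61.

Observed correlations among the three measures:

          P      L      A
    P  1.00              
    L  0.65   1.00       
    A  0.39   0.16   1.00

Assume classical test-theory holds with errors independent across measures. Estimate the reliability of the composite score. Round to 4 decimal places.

0.8509

Var(P+L+A) = 17.1² + 11.7² + 18.4² + 2·[17.1·11.7·0.65 + 17.1·18.4·0.39 + 11.7·18.4·0.16] = 767.86 + 574.4 = 1342.26.
Because errors are independent across components, Cov(Tᵢ,Tⱼ) = Cov(Xᵢ,Xⱼ); the off-diagonal part of the true-score variance is the same as above.
True-score variance = [17.1²·0.80 + 11.7²·0.93 + 18.4²·0.61] + 574.4 = 567.757 + 574.4 = 1142.16.
Reliability = 1142.16 / 1342.26 = 0.8509.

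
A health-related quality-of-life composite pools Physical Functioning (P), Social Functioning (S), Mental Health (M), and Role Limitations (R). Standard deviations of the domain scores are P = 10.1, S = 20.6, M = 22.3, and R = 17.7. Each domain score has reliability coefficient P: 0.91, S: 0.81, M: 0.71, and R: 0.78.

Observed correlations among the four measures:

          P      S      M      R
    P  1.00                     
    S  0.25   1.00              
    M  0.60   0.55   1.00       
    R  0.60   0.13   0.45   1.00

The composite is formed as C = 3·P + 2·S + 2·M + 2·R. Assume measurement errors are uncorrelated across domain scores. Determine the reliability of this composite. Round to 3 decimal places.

0.905

Var(C) = 3²·10.1² + 2²·20.6² + 2²·22.3² + 2²·17.7² + 2·[6·10.1·20.6·0.25 + 6·10.1·22.3·0.60 + 6·10.1·17.7·0.60 + 4·20.6·22.3·0.55 + 4·20.6·17.7·0.13 + 4·22.3·17.7·0.45] = 5857.85 + 7354.41 = 13212.3.
With uncorrelated errors the cross-covariances are all true-score covariance, so they carry over unchanged; only the diagonal terms shrink to ρᵢσᵢ².
True-score variance = [3²·10.1²·0.91 + 2²·20.6²·0.81 + 2²·22.3²·0.71 + 2²·17.7²·0.78] + 7354.41 = 4600.16 + 7354.41 = 11954.6.
Reliability = 11954.6 / 13212.3 = 0.905.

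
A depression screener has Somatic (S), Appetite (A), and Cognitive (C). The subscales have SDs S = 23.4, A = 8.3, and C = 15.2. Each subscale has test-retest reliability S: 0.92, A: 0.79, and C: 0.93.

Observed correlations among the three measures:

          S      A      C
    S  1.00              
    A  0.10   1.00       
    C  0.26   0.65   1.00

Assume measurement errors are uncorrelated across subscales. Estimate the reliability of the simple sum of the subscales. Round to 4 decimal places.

Var(S+A+C) = 23.4² + 8.3² + 15.2² + 2·[23.4·8.3·0.10 + 23.4·15.2·0.26 + 8.3·15.2·0.65] = 847.49 + 387.806 = 1235.3.
With uncorrelated errors the cross-covariances are all true-score covariance, so they carry over unchanged; only the diagonal terms shrink to ρᵢσᵢ².
True-score variance = [23.4²·0.92 + 8.3²·0.79 + 15.2²·0.93] + 387.806 = 773.045 + 387.806 = 1160.85.
Reliability = 1160.85 / 1235.3 = 0.9397.

0.9397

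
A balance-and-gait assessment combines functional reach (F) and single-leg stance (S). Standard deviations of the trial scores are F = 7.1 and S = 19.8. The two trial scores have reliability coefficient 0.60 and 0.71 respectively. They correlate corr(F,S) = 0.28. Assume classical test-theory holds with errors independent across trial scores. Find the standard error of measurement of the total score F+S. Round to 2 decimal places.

11.57

Var(total) = 442.45 + 78.7248 = 521.175.
True-score variance = 308.594 + 78.7248 = 387.319, so reliability = 0.7432.
Error variance = 521.175 − 387.319 = 133.856; SEM = √133.856 = 11.57.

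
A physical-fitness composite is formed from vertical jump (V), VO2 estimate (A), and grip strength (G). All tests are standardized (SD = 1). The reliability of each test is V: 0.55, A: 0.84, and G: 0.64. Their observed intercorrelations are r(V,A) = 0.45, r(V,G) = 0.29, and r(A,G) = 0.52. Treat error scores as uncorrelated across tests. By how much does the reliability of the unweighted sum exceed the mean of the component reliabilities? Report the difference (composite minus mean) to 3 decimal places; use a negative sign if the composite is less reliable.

0.148

Var(sum) = 3 + 2.52 = 5.52; true-score variance = 2.03 + 2.52 = 4.55; composite reliability = 0.8243.
Mean component reliability = 0.6767.
Difference = 0.8243 − 0.6767 = 0.148.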